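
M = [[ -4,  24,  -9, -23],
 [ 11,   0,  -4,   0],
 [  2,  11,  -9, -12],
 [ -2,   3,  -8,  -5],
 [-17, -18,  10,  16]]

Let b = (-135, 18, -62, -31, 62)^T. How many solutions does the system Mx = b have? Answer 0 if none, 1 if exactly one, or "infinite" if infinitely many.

Row reduce the augmented matrix [M | b].
R2 ← R2 + (11/4)·R1: [0, 66, -115/4, -253/4, -1413/4]
R3 ← R3 + (1/2)·R1: [0, 23, -27/2, -47/2, -259/2]
R4 ← R4 − (1/2)·R1: [0, -9, -7/2, 13/2, 73/2]
R5 ← R5 − (17/4)·R1: [0, -120, 193/4, 455/4, 2543/4]
R3 ← R3 − (23/66)·R2: [0, 0, -919/264, -35/24, -563/88]
R4 ← R4 + (3/22)·R2: [0, 0, -653/88, -17/8, -1027/88]
R5 ← R5 + (20/11)·R2: [0, 0, -177/44, -5/4, -287/44]
R4 ← R4 − (1959/919)·R3: [0, 0, 0, 904/919, 1808/919]
R5 ← R5 − (1062/919)·R3: [0, 0, 0, 400/919, 800/919]
R5 ← R5 − (50/113)·R4: [0, 0, 0, 0, 0]
The echelon form has 4 nonzero rows, and every pivot lies in the first 4 columns, so rank(M) = rank([M|b]) = 4.
The system is consistent.
rank = 4 = number of unknowns, so the solution is unique.

1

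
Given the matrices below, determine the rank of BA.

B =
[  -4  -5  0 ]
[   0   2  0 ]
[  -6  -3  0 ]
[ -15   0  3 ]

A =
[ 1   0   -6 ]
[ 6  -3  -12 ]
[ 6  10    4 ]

3

First compute BA:
[[-34,  15,  84],
 [ 12,  -6, -24],
 [-24,   9,  72],
 [  3,  30, 102]]
Now row reduce the product.
R2 ← R2 + (6/17)·R1: [0, -12/17, 96/17]
R3 ← R3 − (12/17)·R1: [0, -27/17, 216/17]
R4 ← R4 + (3/34)·R1: [0, 1065/34, 1860/17]
R3 ← R3 − (9/4)·R2: [0, 0, 0]
R4 ← R4 + (355/8)·R2: [0, 0, 360]
Swap R3 ↔ R4
3 nonzero rows, so rank(BA) = 3.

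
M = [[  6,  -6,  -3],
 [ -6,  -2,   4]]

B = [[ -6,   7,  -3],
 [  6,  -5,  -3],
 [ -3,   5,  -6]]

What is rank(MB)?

First compute MB:
[[-63,  57,  18],
 [ 12, -12,   0]]
Now row reduce the product.
R2 ← R2 + (4/21)·R1: [0, -8/7, 24/7]
2 nonzero rows, so rank(MB) = 2.

2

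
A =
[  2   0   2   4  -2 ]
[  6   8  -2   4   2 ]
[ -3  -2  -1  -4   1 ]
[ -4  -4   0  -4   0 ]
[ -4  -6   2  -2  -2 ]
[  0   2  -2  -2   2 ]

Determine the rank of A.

2

Row reduce to echelon form.
R2 ← R2 − (3)·R1: [0, 8, -8, -8, 8]
R3 ← R3 + (3/2)·R1: [0, -2, 2, 2, -2]
R4 ← R4 + (2)·R1: [0, -4, 4, 4, -4]
R5 ← R5 + (2)·R1: [0, -6, 6, 6, -6]
R3 ← R3 + (1/4)·R2: [0, 0, 0, 0, 0]
R4 ← R4 + (1/2)·R2: [0, 0, 0, 0, 0]
R5 ← R5 + (3/4)·R2: [0, 0, 0, 0, 0]
R6 ← R6 − (1/4)·R2: [0, 0, 0, 0, 0]
Echelon form has 2 nonzero rows, so rank(A) = 2.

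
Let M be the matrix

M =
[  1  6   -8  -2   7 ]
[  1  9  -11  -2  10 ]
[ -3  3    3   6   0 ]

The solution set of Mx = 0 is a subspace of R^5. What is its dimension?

3

Row reduce to echelon form.
R2 ← R2 − R1: [0, 3, -3, 0, 3]
R3 ← R3 + (3)·R1: [0, 21, -21, 0, 21]
R3 ← R3 − (7)·R2: [0, 0, 0, 0, 0]
2 nonzero rows, so rank(M) = 2.
M has 5 columns; by rank–nullity, nullity = 5 − 2 = 3.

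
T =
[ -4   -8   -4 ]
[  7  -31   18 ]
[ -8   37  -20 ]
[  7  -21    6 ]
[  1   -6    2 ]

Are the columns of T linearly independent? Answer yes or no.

yes

Row reduce T to echelon form.
R2 ← R2 + (7/4)·R1: [0, -45, 11]
R3 ← R3 − (2)·R1: [0, 53, -12]
R4 ← R4 + (7/4)·R1: [0, -35, -1]
R5 ← R5 + (1/4)·R1: [0, -8, 1]
R3 ← R3 + (53/45)·R2: [0, 0, 43/45]
R4 ← R4 − (7/9)·R2: [0, 0, -86/9]
R5 ← R5 − (8/45)·R2: [0, 0, -43/45]
R4 ← R4 + (10)·R3: [0, 0, 0]
R5 ← R5 + R3: [0, 0, 0]
3 pivots among 3 columns.
Every column is a pivot column, so the columns are linearly independent.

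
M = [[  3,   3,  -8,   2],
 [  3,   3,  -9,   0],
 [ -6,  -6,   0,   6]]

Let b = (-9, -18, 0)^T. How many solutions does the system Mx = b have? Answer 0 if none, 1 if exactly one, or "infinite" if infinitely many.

Row reduce the augmented matrix [M | b].
R2 ← R2 − R1: [0, 0, -1, -2, -9]
R3 ← R3 + (2)·R1: [0, 0, -16, 10, -18]
R3 ← R3 − (16)·R2: [0, 0, 0, 42, 126]
The echelon form has 3 nonzero rows, and every pivot lies in the first 4 columns, so rank(M) = rank([M|b]) = 3.
The system is consistent.
rank = 3 < 4 unknowns, so there are infinitely many solutions.

infinite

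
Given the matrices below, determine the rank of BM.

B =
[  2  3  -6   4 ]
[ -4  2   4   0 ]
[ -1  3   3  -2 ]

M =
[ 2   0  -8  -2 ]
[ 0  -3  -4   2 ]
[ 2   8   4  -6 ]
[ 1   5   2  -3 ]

3

First compute BM:
[[ -4, -37, -44,  26],
 [  0,  26,  40, -12],
 [  2,   5,   4,  -4]]
Now row reduce the product.
R3 ← R3 + (1/2)·R1: [0, -27/2, -18, 9]
R3 ← R3 + (27/52)·R2: [0, 0, 36/13, 36/13]
3 nonzero rows, so rank(BM) = 3.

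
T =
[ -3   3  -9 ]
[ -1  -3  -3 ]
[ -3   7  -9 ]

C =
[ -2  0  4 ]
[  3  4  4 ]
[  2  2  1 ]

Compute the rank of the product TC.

First compute TC:
[[ -3,  -6,  -9],
 [-13, -18, -19],
 [  9,  10,   7]]
Now row reduce the product.
R2 ← R2 − (13/3)·R1: [0, 8, 20]
R3 ← R3 + (3)·R1: [0, -8, -20]
R3 ← R3 + R2: [0, 0, 0]
2 nonzero rows, so rank(TC) = 2.

2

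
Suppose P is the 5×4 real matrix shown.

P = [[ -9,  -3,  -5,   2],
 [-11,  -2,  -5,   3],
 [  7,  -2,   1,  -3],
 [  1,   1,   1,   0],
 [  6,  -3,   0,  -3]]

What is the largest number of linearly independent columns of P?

2

Row reduce to echelon form.
R2 ← R2 − (11/9)·R1: [0, 5/3, 10/9, 5/9]
R3 ← R3 + (7/9)·R1: [0, -13/3, -26/9, -13/9]
R4 ← R4 + (1/9)·R1: [0, 2/3, 4/9, 2/9]
R5 ← R5 + (2/3)·R1: [0, -5, -10/3, -5/3]
R3 ← R3 + (13/5)·R2: [0, 0, 0, 0]
R4 ← R4 − (2/5)·R2: [0, 0, 0, 0]
R5 ← R5 + (3)·R2: [0, 0, 0, 0]
Echelon form has 2 nonzero rows, so rank(P) = 2.
The rank gives the maximum number of linearly independent columns: 2.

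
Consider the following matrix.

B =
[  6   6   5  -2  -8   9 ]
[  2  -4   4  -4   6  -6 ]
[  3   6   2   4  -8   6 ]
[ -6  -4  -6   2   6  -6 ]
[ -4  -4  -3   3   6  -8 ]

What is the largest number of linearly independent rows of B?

4

Row reduce to echelon form.
R2 ← R2 − (1/3)·R1: [0, -6, 7/3, -10/3, 26/3, -9]
R3 ← R3 − (1/2)·R1: [0, 3, -1/2, 5, -4, 3/2]
R4 ← R4 + R1: [0, 2, -1, 0, -2, 3]
R5 ← R5 + (2/3)·R1: [0, 0, 1/3, 5/3, 2/3, -2]
R3 ← R3 + (1/2)·R2: [0, 0, 2/3, 10/3, 1/3, -3]
R4 ← R4 + (1/3)·R2: [0, 0, -2/9, -10/9, 8/9, 0]
R4 ← R4 + (1/3)·R3: [0, 0, 0, 0, 1, -1]
R5 ← R5 − (1/2)·R3: [0, 0, 0, 0, 1/2, -1/2]
R5 ← R5 − (1/2)·R4: [0, 0, 0, 0, 0, 0]
Echelon form has 4 nonzero rows, so rank(B) = 4.
The rank gives the maximum number of linearly independent rows: 4.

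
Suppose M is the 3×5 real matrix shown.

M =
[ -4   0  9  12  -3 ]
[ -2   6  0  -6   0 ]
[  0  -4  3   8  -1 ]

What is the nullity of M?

Row reduce to echelon form.
R2 ← R2 − (1/2)·R1: [0, 6, -9/2, -12, 3/2]
R3 ← R3 + (2/3)·R2: [0, 0, 0, 0, 0]
2 nonzero rows, so rank(M) = 2.
M has 5 columns; by rank–nullity, nullity = 5 − 2 = 3.

3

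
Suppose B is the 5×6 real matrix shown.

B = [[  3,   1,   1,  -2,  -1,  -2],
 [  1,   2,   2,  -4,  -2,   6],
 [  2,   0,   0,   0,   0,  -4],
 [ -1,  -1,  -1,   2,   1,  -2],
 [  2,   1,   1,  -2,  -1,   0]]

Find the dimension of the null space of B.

4

Row reduce to echelon form.
R2 ← R2 − (1/3)·R1: [0, 5/3, 5/3, -10/3, -5/3, 20/3]
R3 ← R3 − (2/3)·R1: [0, -2/3, -2/3, 4/3, 2/3, -8/3]
R4 ← R4 + (1/3)·R1: [0, -2/3, -2/3, 4/3, 2/3, -8/3]
R5 ← R5 − (2/3)·R1: [0, 1/3, 1/3, -2/3, -1/3, 4/3]
R3 ← R3 + (2/5)·R2: [0, 0, 0, 0, 0, 0]
R4 ← R4 + (2/5)·R2: [0, 0, 0, 0, 0, 0]
R5 ← R5 − (1/5)·R2: [0, 0, 0, 0, 0, 0]
2 nonzero rows, so rank(B) = 2.
B has 6 columns; by rank–nullity, nullity = 6 − 2 = 4.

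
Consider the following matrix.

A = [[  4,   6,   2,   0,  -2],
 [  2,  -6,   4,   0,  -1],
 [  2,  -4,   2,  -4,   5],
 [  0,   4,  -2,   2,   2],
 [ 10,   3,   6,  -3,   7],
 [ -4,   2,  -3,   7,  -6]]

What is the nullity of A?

1

Row reduce to echelon form.
R2 ← R2 − (1/2)·R1: [0, -9, 3, 0, 0]
R3 ← R3 − (1/2)·R1: [0, -7, 1, -4, 6]
R5 ← R5 − (5/2)·R1: [0, -12, 1, -3, 12]
R6 ← R6 + R1: [0, 8, -1, 7, -8]
R3 ← R3 − (7/9)·R2: [0, 0, -4/3, -4, 6]
R4 ← R4 + (4/9)·R2: [0, 0, -2/3, 2, 2]
R5 ← R5 − (4/3)·R2: [0, 0, -3, -3, 12]
R6 ← R6 + (8/9)·R2: [0, 0, 5/3, 7, -8]
R4 ← R4 − (1/2)·R3: [0, 0, 0, 4, -1]
R5 ← R5 − (9/4)·R3: [0, 0, 0, 6, -3/2]
R6 ← R6 + (5/4)·R3: [0, 0, 0, 2, -1/2]
R5 ← R5 − (3/2)·R4: [0, 0, 0, 0, 0]
R6 ← R6 − (1/2)·R4: [0, 0, 0, 0, 0]
4 nonzero rows, so rank(A) = 4.
A has 5 columns; by rank–nullity, nullity = 5 − 4 = 1.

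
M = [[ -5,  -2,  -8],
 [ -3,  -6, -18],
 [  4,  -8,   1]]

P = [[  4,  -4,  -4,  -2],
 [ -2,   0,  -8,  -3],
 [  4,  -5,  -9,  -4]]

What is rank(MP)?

First compute MP:
[[-48,  60, 108,  48],
 [-72, 102, 222,  96],
 [ 36, -21,  39,  12]]
Now row reduce the product.
R2 ← R2 − (3/2)·R1: [0, 12, 60, 24]
R3 ← R3 + (3/4)·R1: [0, 24, 120, 48]
R3 ← R3 − (2)·R2: [0, 0, 0, 0]
2 nonzero rows, so rank(MP) = 2.

2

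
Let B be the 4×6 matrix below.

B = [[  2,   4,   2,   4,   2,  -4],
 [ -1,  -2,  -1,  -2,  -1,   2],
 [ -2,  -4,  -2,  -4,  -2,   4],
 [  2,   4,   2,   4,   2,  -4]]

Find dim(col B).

Row reduce to echelon form.
R2 ← R2 + (1/2)·R1: [0, 0, 0, 0, 0, 0]
R3 ← R3 + R1: [0, 0, 0, 0, 0, 0]
R4 ← R4 − R1: [0, 0, 0, 0, 0, 0]
Echelon form has 1 nonzero row, so rank(B) = 1.
The column space has dimension equal to the rank: 1.

1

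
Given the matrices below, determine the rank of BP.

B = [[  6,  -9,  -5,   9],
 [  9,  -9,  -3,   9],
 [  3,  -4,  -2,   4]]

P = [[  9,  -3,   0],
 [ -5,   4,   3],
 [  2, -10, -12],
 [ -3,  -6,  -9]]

1

First compute BP:
[[ 62, -58, -48],
 [ 93, -87, -72],
 [ 31, -29, -24]]
Now row reduce the product.
R2 ← R2 − (3/2)·R1: [0, 0, 0]
R3 ← R3 − (1/2)·R1: [0, 0, 0]
1 nonzero row, so rank(BP) = 1.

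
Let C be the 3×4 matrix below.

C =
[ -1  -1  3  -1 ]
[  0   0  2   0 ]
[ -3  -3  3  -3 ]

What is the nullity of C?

Row reduce to echelon form.
R3 ← R3 − (3)·R1: [0, 0, -6, 0]
R3 ← R3 + (3)·R2: [0, 0, 0, 0]
2 nonzero rows, so rank(C) = 2.
C has 4 columns; by rank–nullity, nullity = 4 − 2 = 2.

2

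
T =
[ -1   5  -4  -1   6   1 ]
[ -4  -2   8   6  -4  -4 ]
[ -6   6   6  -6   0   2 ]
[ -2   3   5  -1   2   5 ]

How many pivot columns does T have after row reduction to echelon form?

Row reduce to echelon form.
R2 ← R2 − (4)·R1: [0, -22, 24, 10, -28, -8]
R3 ← R3 − (6)·R1: [0, -24, 30, 0, -36, -4]
R4 ← R4 − (2)·R1: [0, -7, 13, 1, -10, 3]
R3 ← R3 − (12/11)·R2: [0, 0, 42/11, -120/11, -60/11, 52/11]
R4 ← R4 − (7/22)·R2: [0, 0, 59/11, -24/11, -12/11, 61/11]
R4 ← R4 − (59/42)·R3: [0, 0, 0, 92/7, 46/7, -23/21]
Echelon form has 4 nonzero rows, so rank(T) = 4.
Each nonzero row contributes one pivot column: 4 pivot columns.

4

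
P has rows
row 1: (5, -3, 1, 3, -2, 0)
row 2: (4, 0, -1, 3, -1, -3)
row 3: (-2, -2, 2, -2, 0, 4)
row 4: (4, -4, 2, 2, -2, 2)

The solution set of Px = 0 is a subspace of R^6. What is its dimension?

Row reduce to echelon form.
R2 ← R2 − (4/5)·R1: [0, 12/5, -9/5, 3/5, 3/5, -3]
R3 ← R3 + (2/5)·R1: [0, -16/5, 12/5, -4/5, -4/5, 4]
R4 ← R4 − (4/5)·R1: [0, -8/5, 6/5, -2/5, -2/5, 2]
R3 ← R3 + (4/3)·R2: [0, 0, 0, 0, 0, 0]
R4 ← R4 + (2/3)·R2: [0, 0, 0, 0, 0, 0]
2 nonzero rows, so rank(P) = 2.
P has 6 columns; by rank–nullity, nullity = 6 − 2 = 4.

4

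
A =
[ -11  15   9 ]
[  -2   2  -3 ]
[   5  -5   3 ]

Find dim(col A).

Row reduce to echelon form.
R2 ← R2 − (2/11)·R1: [0, -8/11, -51/11]
R3 ← R3 + (5/11)·R1: [0, 20/11, 78/11]
R3 ← R3 + (5/2)·R2: [0, 0, -9/2]
Echelon form has 3 nonzero rows, so rank(A) = 3.
The column space has dimension equal to the rank: 3.

3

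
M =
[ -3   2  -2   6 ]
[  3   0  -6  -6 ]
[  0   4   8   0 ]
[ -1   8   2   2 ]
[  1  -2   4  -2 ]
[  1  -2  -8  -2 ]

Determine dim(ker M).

Row reduce to echelon form.
R2 ← R2 + R1: [0, 2, -8, 0]
R4 ← R4 − (1/3)·R1: [0, 22/3, 8/3, 0]
R5 ← R5 + (1/3)·R1: [0, -4/3, 10/3, 0]
R6 ← R6 + (1/3)·R1: [0, -4/3, -26/3, 0]
R3 ← R3 − (2)·R2: [0, 0, 24, 0]
R4 ← R4 − (11/3)·R2: [0, 0, 32, 0]
R5 ← R5 + (2/3)·R2: [0, 0, -2, 0]
R6 ← R6 + (2/3)·R2: [0, 0, -14, 0]
R4 ← R4 − (4/3)·R3: [0, 0, 0, 0]
R5 ← R5 + (1/12)·R3: [0, 0, 0, 0]
R6 ← R6 + (7/12)·R3: [0, 0, 0, 0]
3 nonzero rows, so rank(M) = 3.
M has 4 columns; by rank–nullity, nullity = 4 − 3 = 1.

1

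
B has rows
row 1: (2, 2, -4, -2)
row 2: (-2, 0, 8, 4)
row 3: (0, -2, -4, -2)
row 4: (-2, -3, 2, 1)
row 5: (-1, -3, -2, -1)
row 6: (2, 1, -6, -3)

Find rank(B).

2

Row reduce to echelon form.
R2 ← R2 + R1: [0, 2, 4, 2]
R4 ← R4 + R1: [0, -1, -2, -1]
R5 ← R5 + (1/2)·R1: [0, -2, -4, -2]
R6 ← R6 − R1: [0, -1, -2, -1]
R3 ← R3 + R2: [0, 0, 0, 0]
R4 ← R4 + (1/2)·R2: [0, 0, 0, 0]
R5 ← R5 + R2: [0, 0, 0, 0]
R6 ← R6 + (1/2)·R2: [0, 0, 0, 0]
Echelon form has 2 nonzero rows, so rank(B) = 2.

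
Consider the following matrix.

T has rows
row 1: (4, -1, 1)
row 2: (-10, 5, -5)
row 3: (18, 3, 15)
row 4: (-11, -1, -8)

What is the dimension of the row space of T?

3

Row reduce to echelon form.
R2 ← R2 + (5/2)·R1: [0, 5/2, -5/2]
R3 ← R3 − (9/2)·R1: [0, 15/2, 21/2]
R4 ← R4 + (11/4)·R1: [0, -15/4, -21/4]
R3 ← R3 − (3)·R2: [0, 0, 18]
R4 ← R4 + (3/2)·R2: [0, 0, -9]
R4 ← R4 + (1/2)·R3: [0, 0, 0]
Echelon form has 3 nonzero rows, so rank(T) = 3.
The row space has dimension equal to the rank: 3.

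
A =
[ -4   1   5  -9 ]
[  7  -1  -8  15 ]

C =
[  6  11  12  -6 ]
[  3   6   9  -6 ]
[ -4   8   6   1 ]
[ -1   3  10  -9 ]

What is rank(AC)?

First compute AC:
[[-32, -25, -99, 104],
 [ 56,  52, 177, -179]]
Now row reduce the product.
R2 ← R2 + (7/4)·R1: [0, 33/4, 15/4, 3]
2 nonzero rows, so rank(AC) = 2.

2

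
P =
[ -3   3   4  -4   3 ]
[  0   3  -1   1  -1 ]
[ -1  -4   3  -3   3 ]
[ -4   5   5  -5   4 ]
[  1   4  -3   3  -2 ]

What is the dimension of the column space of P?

Row reduce to echelon form.
R3 ← R3 − (1/3)·R1: [0, -5, 5/3, -5/3, 2]
R4 ← R4 − (4/3)·R1: [0, 1, -1/3, 1/3, 0]
R5 ← R5 + (1/3)·R1: [0, 5, -5/3, 5/3, -1]
R3 ← R3 + (5/3)·R2: [0, 0, 0, 0, 1/3]
R4 ← R4 − (1/3)·R2: [0, 0, 0, 0, 1/3]
R5 ← R5 − (5/3)·R2: [0, 0, 0, 0, 2/3]
R4 ← R4 − R3: [0, 0, 0, 0, 0]
R5 ← R5 − (2)·R3: [0, 0, 0, 0, 0]
Echelon form has 3 nonzero rows, so rank(P) = 3.
The column space has dimension equal to the rank: 3.

3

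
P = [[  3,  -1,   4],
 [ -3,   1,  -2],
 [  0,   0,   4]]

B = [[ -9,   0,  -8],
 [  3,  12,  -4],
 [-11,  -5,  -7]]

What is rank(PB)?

2

First compute PB:
[[-74, -32, -48],
 [ 52,  22,  34],
 [-44, -20, -28]]
Now row reduce the product.
R2 ← R2 + (26/37)·R1: [0, -18/37, 10/37]
R3 ← R3 − (22/37)·R1: [0, -36/37, 20/37]
R3 ← R3 − (2)·R2: [0, 0, 0]
2 nonzero rows, so rank(PB) = 2.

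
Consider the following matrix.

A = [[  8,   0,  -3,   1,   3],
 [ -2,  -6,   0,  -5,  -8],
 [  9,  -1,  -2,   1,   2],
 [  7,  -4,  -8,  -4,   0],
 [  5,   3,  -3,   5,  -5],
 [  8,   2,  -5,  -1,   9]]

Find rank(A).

Row reduce to echelon form.
R2 ← R2 + (1/4)·R1: [0, -6, -3/4, -19/4, -29/4]
R3 ← R3 − (9/8)·R1: [0, -1, 11/8, -1/8, -11/8]
R4 ← R4 − (7/8)·R1: [0, -4, -43/8, -39/8, -21/8]
R5 ← R5 − (5/8)·R1: [0, 3, -9/8, 35/8, -55/8]
R6 ← R6 − R1: [0, 2, -2, -2, 6]
R3 ← R3 − (1/6)·R2: [0, 0, 3/2, 2/3, -1/6]
R4 ← R4 − (2/3)·R2: [0, 0, -39/8, -41/24, 53/24]
R5 ← R5 + (1/2)·R2: [0, 0, -3/2, 2, -21/2]
R6 ← R6 + (1/3)·R2: [0, 0, -9/4, -43/12, 43/12]
R4 ← R4 + (13/4)·R3: [0, 0, 0, 11/24, 5/3]
R5 ← R5 + R3: [0, 0, 0, 8/3, -32/3]
R6 ← R6 + (3/2)·R3: [0, 0, 0, -31/12, 10/3]
R5 ← R5 − (64/11)·R4: [0, 0, 0, 0, -224/11]
R6 ← R6 + (62/11)·R4: [0, 0, 0, 0, 140/11]
R6 ← R6 + (5/8)·R5: [0, 0, 0, 0, 0]
Echelon form has 5 nonzero rows, so rank(A) = 5.

5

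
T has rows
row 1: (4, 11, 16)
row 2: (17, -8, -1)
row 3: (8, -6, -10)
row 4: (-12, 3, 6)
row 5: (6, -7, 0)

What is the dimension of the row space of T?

3

Row reduce to echelon form.
R2 ← R2 − (17/4)·R1: [0, -219/4, -69]
R3 ← R3 − (2)·R1: [0, -28, -42]
R4 ← R4 + (3)·R1: [0, 36, 54]
R5 ← R5 − (3/2)·R1: [0, -47/2, -24]
R3 ← R3 − (112/219)·R2: [0, 0, -490/73]
R4 ← R4 + (48/73)·R2: [0, 0, 630/73]
R5 ← R5 − (94/219)·R2: [0, 0, 410/73]
R4 ← R4 + (9/7)·R3: [0, 0, 0]
R5 ← R5 + (41/49)·R3: [0, 0, 0]
Echelon form has 3 nonzero rows, so rank(T) = 3.
The row space has dimension equal to the rank: 3.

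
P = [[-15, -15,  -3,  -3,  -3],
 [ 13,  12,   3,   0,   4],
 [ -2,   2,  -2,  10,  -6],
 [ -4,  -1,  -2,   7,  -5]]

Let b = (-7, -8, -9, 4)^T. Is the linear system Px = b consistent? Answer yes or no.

no

Row reduce the augmented matrix [P | b].
R2 ← R2 + (13/15)·R1: [0, -1, 2/5, -13/5, 7/5, -211/15]
R3 ← R3 − (2/15)·R1: [0, 4, -8/5, 52/5, -28/5, -121/15]
R4 ← R4 − (4/15)·R1: [0, 3, -6/5, 39/5, -21/5, 88/15]
R3 ← R3 + (4)·R2: [0, 0, 0, 0, 0, -193/3]
R4 ← R4 + (3)·R2: [0, 0, 0, 0, 0, -109/3]
R4 ← R4 − (109/193)·R3: [0, 0, 0, 0, 0, 0]
The echelon form has 3 nonzero rows; the last pivot sits in the augmented column, so rank(P) = 2 but rank([P|b]) = 3.
Since the ranks differ, the system is inconsistent.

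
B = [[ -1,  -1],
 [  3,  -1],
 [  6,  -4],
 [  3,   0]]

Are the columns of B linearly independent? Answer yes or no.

yes

Row reduce B to echelon form.
R2 ← R2 + (3)·R1: [0, -4]
R3 ← R3 + (6)·R1: [0, -10]
R4 ← R4 + (3)·R1: [0, -3]
R3 ← R3 − (5/2)·R2: [0, 0]
R4 ← R4 − (3/4)·R2: [0, 0]
2 pivots among 2 columns.
Every column is a pivot column, so the columns are linearly independent.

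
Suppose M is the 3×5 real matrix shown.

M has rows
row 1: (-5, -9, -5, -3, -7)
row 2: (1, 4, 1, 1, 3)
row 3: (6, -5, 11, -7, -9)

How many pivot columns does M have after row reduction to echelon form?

3

Row reduce to echelon form.
R2 ← R2 + (1/5)·R1: [0, 11/5, 0, 2/5, 8/5]
R3 ← R3 + (6/5)·R1: [0, -79/5, 5, -53/5, -87/5]
R3 ← R3 + (79/11)·R2: [0, 0, 5, -85/11, -65/11]
Echelon form has 3 nonzero rows, so rank(M) = 3.
Each nonzero row contributes one pivot column: 3 pivot columns.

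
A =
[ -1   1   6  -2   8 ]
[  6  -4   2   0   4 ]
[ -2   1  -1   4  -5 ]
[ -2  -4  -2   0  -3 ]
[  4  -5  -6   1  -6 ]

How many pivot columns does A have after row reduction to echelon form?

Row reduce to echelon form.
R2 ← R2 + (6)·R1: [0, 2, 38, -12, 52]
R3 ← R3 − (2)·R1: [0, -1, -13, 8, -21]
R4 ← R4 − (2)·R1: [0, -6, -14, 4, -19]
R5 ← R5 + (4)·R1: [0, -1, 18, -7, 26]
R3 ← R3 + (1/2)·R2: [0, 0, 6, 2, 5]
R4 ← R4 + (3)·R2: [0, 0, 100, -32, 137]
R5 ← R5 + (1/2)·R2: [0, 0, 37, -13, 52]
R4 ← R4 − (50/3)·R3: [0, 0, 0, -196/3, 161/3]
R5 ← R5 − (37/6)·R3: [0, 0, 0, -76/3, 127/6]
R5 ← R5 − (19/49)·R4: [0, 0, 0, 0, 5/14]
Echelon form has 5 nonzero rows, so rank(A) = 5.
Each nonzero row contributes one pivot column: 5 pivot columns.

5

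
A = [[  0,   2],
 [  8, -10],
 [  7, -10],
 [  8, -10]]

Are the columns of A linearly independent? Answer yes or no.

yes

Row reduce A to echelon form.
Swap R1 ↔ R2
R3 ← R3 − (7/8)·R1: [0, -5/4]
R4 ← R4 − R1: [0, 0]
R3 ← R3 + (5/8)·R2: [0, 0]
2 pivots among 2 columns.
Every column is a pivot column, so the columns are linearly independent.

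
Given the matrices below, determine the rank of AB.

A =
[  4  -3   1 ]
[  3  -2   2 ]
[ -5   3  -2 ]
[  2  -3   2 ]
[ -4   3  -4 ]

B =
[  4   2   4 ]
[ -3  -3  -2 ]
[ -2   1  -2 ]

3

First compute AB:
[[ 23,  18,  20],
 [ 14,  14,  12],
 [-25, -21, -22],
 [ 13,  15,  10],
 [-17, -21, -14]]
Now row reduce the product.
R2 ← R2 − (14/23)·R1: [0, 70/23, -4/23]
R3 ← R3 + (25/23)·R1: [0, -33/23, -6/23]
R4 ← R4 − (13/23)·R1: [0, 111/23, -30/23]
R5 ← R5 + (17/23)·R1: [0, -177/23, 18/23]
R3 ← R3 + (33/70)·R2: [0, 0, -12/35]
R4 ← R4 − (111/70)·R2: [0, 0, -36/35]
R5 ← R5 + (177/70)·R2: [0, 0, 12/35]
R4 ← R4 − (3)·R3: [0, 0, 0]
R5 ← R5 + R3: [0, 0, 0]
3 nonzero rows, so rank(AB) = 3.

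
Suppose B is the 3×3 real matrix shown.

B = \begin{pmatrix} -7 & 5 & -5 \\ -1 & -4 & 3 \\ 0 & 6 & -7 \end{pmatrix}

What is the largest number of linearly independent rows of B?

3

Row reduce to echelon form.
R2 ← R2 − (1/7)·R1: [0, -33/7, 26/7]
R3 ← R3 + (14/11)·R2: [0, 0, -25/11]
Echelon form has 3 nonzero rows, so rank(B) = 3.
The rank gives the maximum number of linearly independent rows: 3.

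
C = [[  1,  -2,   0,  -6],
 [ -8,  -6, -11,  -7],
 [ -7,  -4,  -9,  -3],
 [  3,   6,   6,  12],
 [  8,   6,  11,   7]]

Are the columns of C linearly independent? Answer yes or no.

Row reduce C to echelon form.
R2 ← R2 + (8)·R1: [0, -22, -11, -55]
R3 ← R3 + (7)·R1: [0, -18, -9, -45]
R4 ← R4 − (3)·R1: [0, 12, 6, 30]
R5 ← R5 − (8)·R1: [0, 22, 11, 55]
R3 ← R3 − (9/11)·R2: [0, 0, 0, 0]
R4 ← R4 + (6/11)·R2: [0, 0, 0, 0]
R5 ← R5 + R2: [0, 0, 0, 0]
2 pivots among 4 columns.
Only 2 < 4 pivot columns, so the columns are linearly dependent.

no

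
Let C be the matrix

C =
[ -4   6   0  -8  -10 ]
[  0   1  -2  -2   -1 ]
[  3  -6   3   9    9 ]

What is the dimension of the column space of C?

2

Row reduce to echelon form.
R3 ← R3 + (3/4)·R1: [0, -3/2, 3, 3, 3/2]
R3 ← R3 + (3/2)·R2: [0, 0, 0, 0, 0]
Echelon form has 2 nonzero rows, so rank(C) = 2.
The column space has dimension equal to the rank: 2.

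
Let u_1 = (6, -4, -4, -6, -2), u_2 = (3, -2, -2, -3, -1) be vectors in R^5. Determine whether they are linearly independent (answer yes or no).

no

Form the matrix with these vectors as rows and row reduce.
R2 ← R2 − (1/2)·R1: [0, 0, 0, 0, 0]
1 nonzero row, so the 2 vectors span a space of dimension 1.
Since 1 < 2, the vectors are linearly dependent.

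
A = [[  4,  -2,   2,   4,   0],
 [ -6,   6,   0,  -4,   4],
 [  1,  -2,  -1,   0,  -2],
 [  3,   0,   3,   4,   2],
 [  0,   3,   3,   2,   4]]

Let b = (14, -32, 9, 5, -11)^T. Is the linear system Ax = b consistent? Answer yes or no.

Row reduce the augmented matrix [A | b].
R2 ← R2 + (3/2)·R1: [0, 3, 3, 2, 4, -11]
R3 ← R3 − (1/4)·R1: [0, -3/2, -3/2, -1, -2, 11/2]
R4 ← R4 − (3/4)·R1: [0, 3/2, 3/2, 1, 2, -11/2]
R3 ← R3 + (1/2)·R2: [0, 0, 0, 0, 0, 0]
R4 ← R4 − (1/2)·R2: [0, 0, 0, 0, 0, 0]
R5 ← R5 − R2: [0, 0, 0, 0, 0, 0]
The echelon form has 2 nonzero rows, and every pivot lies in the first 5 columns, so rank(A) = rank([A|b]) = 2.
The system is consistent.

yes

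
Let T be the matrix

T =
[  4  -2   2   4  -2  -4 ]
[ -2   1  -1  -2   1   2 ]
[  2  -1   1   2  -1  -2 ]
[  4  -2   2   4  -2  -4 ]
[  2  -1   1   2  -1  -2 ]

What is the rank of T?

1

Row reduce to echelon form.
R2 ← R2 + (1/2)·R1: [0, 0, 0, 0, 0, 0]
R3 ← R3 − (1/2)·R1: [0, 0, 0, 0, 0, 0]
R4 ← R4 − R1: [0, 0, 0, 0, 0, 0]
R5 ← R5 − (1/2)·R1: [0, 0, 0, 0, 0, 0]
Echelon form has 1 nonzero row, so rank(T) = 1.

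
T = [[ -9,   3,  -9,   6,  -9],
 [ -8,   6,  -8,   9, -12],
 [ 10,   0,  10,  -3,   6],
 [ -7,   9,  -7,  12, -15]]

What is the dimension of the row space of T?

2

Row reduce to echelon form.
R2 ← R2 − (8/9)·R1: [0, 10/3, 0, 11/3, -4]
R3 ← R3 + (10/9)·R1: [0, 10/3, 0, 11/3, -4]
R4 ← R4 − (7/9)·R1: [0, 20/3, 0, 22/3, -8]
R3 ← R3 − R2: [0, 0, 0, 0, 0]
R4 ← R4 − (2)·R2: [0, 0, 0, 0, 0]
Echelon form has 2 nonzero rows, so rank(T) = 2.
The row space has dimension equal to the rank: 2.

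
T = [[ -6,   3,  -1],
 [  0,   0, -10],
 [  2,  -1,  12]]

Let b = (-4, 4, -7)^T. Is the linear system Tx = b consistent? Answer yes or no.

Row reduce the augmented matrix [T | b].
R3 ← R3 + (1/3)·R1: [0, 0, 35/3, -25/3]
R3 ← R3 + (7/6)·R2: [0, 0, 0, -11/3]
The echelon form has 3 nonzero rows; the last pivot sits in the augmented column, so rank(T) = 2 but rank([T|b]) = 3.
Since the ranks differ, the system is inconsistent.

no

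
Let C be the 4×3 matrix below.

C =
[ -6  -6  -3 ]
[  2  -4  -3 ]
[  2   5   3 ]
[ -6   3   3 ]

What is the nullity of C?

Row reduce to echelon form.
R2 ← R2 + (1/3)·R1: [0, -6, -4]
R3 ← R3 + (1/3)·R1: [0, 3, 2]
R4 ← R4 − R1: [0, 9, 6]
R3 ← R3 + (1/2)·R2: [0, 0, 0]
R4 ← R4 + (3/2)·R2: [0, 0, 0]
2 nonzero rows, so rank(C) = 2.
C has 3 columns; by rank–nullity, nullity = 3 − 2 = 1.

1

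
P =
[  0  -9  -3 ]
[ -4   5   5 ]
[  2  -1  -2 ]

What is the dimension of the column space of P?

2

Row reduce to echelon form.
Swap R1 ↔ R2
R3 ← R3 + (1/2)·R1: [0, 3/2, 1/2]
R3 ← R3 + (1/6)·R2: [0, 0, 0]
Echelon form has 2 nonzero rows, so rank(P) = 2.
The column space has dimension equal to the rank: 2.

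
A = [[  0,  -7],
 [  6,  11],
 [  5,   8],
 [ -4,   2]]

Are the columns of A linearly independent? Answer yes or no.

Row reduce A to echelon form.
Swap R1 ↔ R2
R3 ← R3 − (5/6)·R1: [0, -7/6]
R4 ← R4 + (2/3)·R1: [0, 28/3]
R3 ← R3 − (1/6)·R2: [0, 0]
R4 ← R4 + (4/3)·R2: [0, 0]
2 pivots among 2 columns.
Every column is a pivot column, so the columns are linearly independent.

yes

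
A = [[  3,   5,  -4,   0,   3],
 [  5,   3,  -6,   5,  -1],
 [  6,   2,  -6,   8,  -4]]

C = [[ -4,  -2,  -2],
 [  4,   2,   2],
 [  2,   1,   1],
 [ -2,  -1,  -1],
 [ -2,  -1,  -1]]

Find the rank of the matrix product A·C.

First compute AC:
[[ -6,  -3,  -3],
 [-28, -14, -14],
 [-36, -18, -18]]
Now row reduce the product.
R2 ← R2 − (14/3)·R1: [0, 0, 0]
R3 ← R3 − (6)·R1: [0, 0, 0]
1 nonzero row, so rank(AC) = 1.

1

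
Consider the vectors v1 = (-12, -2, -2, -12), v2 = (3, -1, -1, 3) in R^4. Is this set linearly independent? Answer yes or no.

Form the matrix with these vectors as rows and row reduce.
R2 ← R2 + (1/4)·R1: [0, -3/2, -3/2, 0]
2 nonzero rows, so the 2 vectors span a space of dimension 2.
Since 2 = 2, the vectors are linearly independent.

yes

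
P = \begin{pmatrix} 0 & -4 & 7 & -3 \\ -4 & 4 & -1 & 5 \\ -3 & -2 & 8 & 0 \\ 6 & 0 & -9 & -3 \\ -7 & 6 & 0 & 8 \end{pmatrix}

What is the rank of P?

Row reduce to echelon form.
Swap R1 ↔ R2
R3 ← R3 − (3/4)·R1: [0, -5, 35/4, -15/4]
R4 ← R4 + (3/2)·R1: [0, 6, -21/2, 9/2]
R5 ← R5 − (7/4)·R1: [0, -1, 7/4, -3/4]
R3 ← R3 − (5/4)·R2: [0, 0, 0, 0]
R4 ← R4 + (3/2)·R2: [0, 0, 0, 0]
R5 ← R5 − (1/4)·R2: [0, 0, 0, 0]
Echelon form has 2 nonzero rows, so rank(P) = 2.

2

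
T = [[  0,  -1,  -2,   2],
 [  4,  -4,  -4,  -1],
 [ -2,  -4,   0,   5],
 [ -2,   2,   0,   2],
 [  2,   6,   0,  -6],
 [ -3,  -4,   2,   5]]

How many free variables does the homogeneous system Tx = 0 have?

Row reduce to echelon form.
Swap R1 ↔ R2
R3 ← R3 + (1/2)·R1: [0, -6, -2, 9/2]
R4 ← R4 + (1/2)·R1: [0, 0, -2, 3/2]
R5 ← R5 − (1/2)·R1: [0, 8, 2, -11/2]
R6 ← R6 + (3/4)·R1: [0, -7, -1, 17/4]
R3 ← R3 − (6)·R2: [0, 0, 10, -15/2]
R5 ← R5 + (8)·R2: [0, 0, -14, 21/2]
R6 ← R6 − (7)·R2: [0, 0, 13, -39/4]
R4 ← R4 + (1/5)·R3: [0, 0, 0, 0]
R5 ← R5 + (7/5)·R3: [0, 0, 0, 0]
R6 ← R6 − (13/10)·R3: [0, 0, 0, 0]
3 nonzero rows, so rank(T) = 3.
T has 4 columns; by rank–nullity, nullity = 4 − 3 = 1.

1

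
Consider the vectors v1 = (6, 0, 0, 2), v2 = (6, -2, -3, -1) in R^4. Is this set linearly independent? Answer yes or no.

Form the matrix with these vectors as rows and row reduce.
R2 ← R2 − R1: [0, -2, -3, -3]
2 nonzero rows, so the 2 vectors span a space of dimension 2.
Since 2 = 2, the vectors are linearly independent.

yes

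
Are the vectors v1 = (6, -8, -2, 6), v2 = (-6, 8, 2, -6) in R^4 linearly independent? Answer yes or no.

Form the matrix with these vectors as rows and row reduce.
R2 ← R2 + R1: [0, 0, 0, 0]
1 nonzero row, so the 2 vectors span a space of dimension 1.
Since 1 < 2, the vectors are linearly dependent.

no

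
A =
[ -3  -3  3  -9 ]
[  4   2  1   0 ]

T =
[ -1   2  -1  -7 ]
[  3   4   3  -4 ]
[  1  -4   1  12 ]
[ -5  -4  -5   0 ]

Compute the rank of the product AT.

First compute AT:
[[ 42,   6,  42,  69],
 [  3,  12,   3, -24]]
Now row reduce the product.
R2 ← R2 − (1/14)·R1: [0, 81/7, 0, -405/14]
2 nonzero rows, so rank(AT) = 2.

2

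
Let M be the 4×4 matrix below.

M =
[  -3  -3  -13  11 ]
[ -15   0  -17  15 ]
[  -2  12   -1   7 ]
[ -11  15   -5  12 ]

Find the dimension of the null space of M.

0

Row reduce to echelon form.
R2 ← R2 − (5)·R1: [0, 15, 48, -40]
R3 ← R3 − (2/3)·R1: [0, 14, 23/3, -1/3]
R4 ← R4 − (11/3)·R1: [0, 26, 128/3, -85/3]
R3 ← R3 − (14/15)·R2: [0, 0, -557/15, 37]
R4 ← R4 − (26/15)·R2: [0, 0, -608/15, 41]
R4 ← R4 − (608/557)·R3: [0, 0, 0, 341/557]
4 nonzero rows, so rank(M) = 4.
M has 4 columns; by rank–nullity, nullity = 4 − 4 = 0.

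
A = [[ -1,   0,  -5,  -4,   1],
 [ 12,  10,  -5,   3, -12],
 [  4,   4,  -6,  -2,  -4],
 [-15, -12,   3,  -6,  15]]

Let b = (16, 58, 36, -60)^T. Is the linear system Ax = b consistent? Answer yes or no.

yes

Row reduce the augmented matrix [A | b].
R2 ← R2 + (12)·R1: [0, 10, -65, -45, 0, 250]
R3 ← R3 + (4)·R1: [0, 4, -26, -18, 0, 100]
R4 ← R4 − (15)·R1: [0, -12, 78, 54, 0, -300]
R3 ← R3 − (2/5)·R2: [0, 0, 0, 0, 0, 0]
R4 ← R4 + (6/5)·R2: [0, 0, 0, 0, 0, 0]
The echelon form has 2 nonzero rows, and every pivot lies in the first 5 columns, so rank(A) = rank([A|b]) = 2.
The system is consistent.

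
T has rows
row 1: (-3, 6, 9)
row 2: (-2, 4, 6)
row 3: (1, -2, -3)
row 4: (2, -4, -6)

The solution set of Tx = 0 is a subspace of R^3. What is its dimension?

2

Row reduce to echelon form.
R2 ← R2 − (2/3)·R1: [0, 0, 0]
R3 ← R3 + (1/3)·R1: [0, 0, 0]
R4 ← R4 + (2/3)·R1: [0, 0, 0]
1 nonzero row, so rank(T) = 1.
T has 3 columns; by rank–nullity, nullity = 3 − 1 = 2.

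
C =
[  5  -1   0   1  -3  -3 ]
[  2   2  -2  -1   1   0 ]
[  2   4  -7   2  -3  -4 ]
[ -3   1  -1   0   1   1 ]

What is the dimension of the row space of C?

3

Row reduce to echelon form.
R2 ← R2 − (2/5)·R1: [0, 12/5, -2, -7/5, 11/5, 6/5]
R3 ← R3 − (2/5)·R1: [0, 22/5, -7, 8/5, -9/5, -14/5]
R4 ← R4 + (3/5)·R1: [0, 2/5, -1, 3/5, -4/5, -4/5]
R3 ← R3 − (11/6)·R2: [0, 0, -10/3, 25/6, -35/6, -5]
R4 ← R4 − (1/6)·R2: [0, 0, -2/3, 5/6, -7/6, -1]
R4 ← R4 − (1/5)·R3: [0, 0, 0, 0, 0, 0]
Echelon form has 3 nonzero rows, so rank(C) = 3.
The row space has dimension equal to the rank: 3.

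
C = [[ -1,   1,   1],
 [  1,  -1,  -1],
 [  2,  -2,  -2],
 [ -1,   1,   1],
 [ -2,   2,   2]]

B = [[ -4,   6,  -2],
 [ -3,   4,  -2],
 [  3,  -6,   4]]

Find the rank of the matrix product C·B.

First compute CB:
[[  4,  -8,   4],
 [ -4,   8,  -4],
 [ -8,  16,  -8],
 [  4,  -8,   4],
 [  8, -16,   8]]
Now row reduce the product.
R2 ← R2 + R1: [0, 0, 0]
R3 ← R3 + (2)·R1: [0, 0, 0]
R4 ← R4 − R1: [0, 0, 0]
R5 ← R5 − (2)·R1: [0, 0, 0]
1 nonzero row, so rank(CB) = 1.

1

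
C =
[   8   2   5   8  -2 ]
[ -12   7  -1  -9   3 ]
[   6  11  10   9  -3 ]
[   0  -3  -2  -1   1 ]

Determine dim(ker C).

Row reduce to echelon form.
R2 ← R2 + (3/2)·R1: [0, 10, 13/2, 3, 0]
R3 ← R3 − (3/4)·R1: [0, 19/2, 25/4, 3, -3/2]
R3 ← R3 − (19/20)·R2: [0, 0, 3/40, 3/20, -3/2]
R4 ← R4 + (3/10)·R2: [0, 0, -1/20, -1/10, 1]
R4 ← R4 + (2/3)·R3: [0, 0, 0, 0, 0]
3 nonzero rows, so rank(C) = 3.
C has 5 columns; by rank–nullity, nullity = 5 − 3 = 2.

2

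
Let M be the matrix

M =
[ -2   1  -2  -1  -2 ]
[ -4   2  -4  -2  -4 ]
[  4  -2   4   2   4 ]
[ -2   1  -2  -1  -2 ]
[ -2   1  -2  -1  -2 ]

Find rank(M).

Row reduce to echelon form.
R2 ← R2 − (2)·R1: [0, 0, 0, 0, 0]
R3 ← R3 + (2)·R1: [0, 0, 0, 0, 0]
R4 ← R4 − R1: [0, 0, 0, 0, 0]
R5 ← R5 − R1: [0, 0, 0, 0, 0]
Echelon form has 1 nonzero row, so rank(M) = 1.

1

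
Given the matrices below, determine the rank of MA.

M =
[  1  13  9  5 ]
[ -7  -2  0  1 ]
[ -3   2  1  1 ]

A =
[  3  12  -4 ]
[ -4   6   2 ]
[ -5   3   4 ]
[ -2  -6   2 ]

3

First compute MA:
[[-104,  87,  68],
 [-15, -102,  26],
 [-24, -27,  22]]
Now row reduce the product.
R2 ← R2 − (15/104)·R1: [0, -11913/104, 421/26]
R3 ← R3 − (3/13)·R1: [0, -612/13, 82/13]
R3 ← R3 − (1632/3971)·R2: [0, 0, -1378/3971]
3 nonzero rows, so rank(MA) = 3.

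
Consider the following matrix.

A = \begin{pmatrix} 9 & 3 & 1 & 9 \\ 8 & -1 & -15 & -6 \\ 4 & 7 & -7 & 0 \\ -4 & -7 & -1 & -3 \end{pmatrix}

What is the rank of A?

Row reduce to echelon form.
R2 ← R2 − (8/9)·R1: [0, -11/3, -143/9, -14]
R3 ← R3 − (4/9)·R1: [0, 17/3, -67/9, -4]
R4 ← R4 + (4/9)·R1: [0, -17/3, -5/9, 1]
R3 ← R3 + (17/11)·R2: [0, 0, -32, -282/11]
R4 ← R4 − (17/11)·R2: [0, 0, 24, 249/11]
R4 ← R4 + (3/4)·R3: [0, 0, 0, 75/22]
Echelon form has 4 nonzero rows, so rank(A) = 4.

4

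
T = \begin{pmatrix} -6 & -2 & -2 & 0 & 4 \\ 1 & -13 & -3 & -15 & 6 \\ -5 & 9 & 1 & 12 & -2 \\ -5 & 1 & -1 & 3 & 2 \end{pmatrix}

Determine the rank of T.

2

Row reduce to echelon form.
R2 ← R2 + (1/6)·R1: [0, -40/3, -10/3, -15, 20/3]
R3 ← R3 − (5/6)·R1: [0, 32/3, 8/3, 12, -16/3]
R4 ← R4 − (5/6)·R1: [0, 8/3, 2/3, 3, -4/3]
R3 ← R3 + (4/5)·R2: [0, 0, 0, 0, 0]
R4 ← R4 + (1/5)·R2: [0, 0, 0, 0, 0]
Echelon form has 2 nonzero rows, so rank(T) = 2.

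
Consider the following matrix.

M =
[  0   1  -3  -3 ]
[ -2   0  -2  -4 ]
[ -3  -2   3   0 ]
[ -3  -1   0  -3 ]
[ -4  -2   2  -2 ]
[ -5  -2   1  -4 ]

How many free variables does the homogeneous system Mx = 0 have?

Row reduce to echelon form.
Swap R1 ↔ R2
R3 ← R3 − (3/2)·R1: [0, -2, 6, 6]
R4 ← R4 − (3/2)·R1: [0, -1, 3, 3]
R5 ← R5 − (2)·R1: [0, -2, 6, 6]
R6 ← R6 − (5/2)·R1: [0, -2, 6, 6]
R3 ← R3 + (2)·R2: [0, 0, 0, 0]
R4 ← R4 + R2: [0, 0, 0, 0]
R5 ← R5 + (2)·R2: [0, 0, 0, 0]
R6 ← R6 + (2)·R2: [0, 0, 0, 0]
2 nonzero rows, so rank(M) = 2.
M has 4 columns; by rank–nullity, nullity = 4 − 2 = 2.

2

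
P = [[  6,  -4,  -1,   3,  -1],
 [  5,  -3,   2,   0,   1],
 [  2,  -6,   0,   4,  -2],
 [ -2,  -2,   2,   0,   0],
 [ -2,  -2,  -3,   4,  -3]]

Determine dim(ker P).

2

Row reduce to echelon form.
R2 ← R2 − (5/6)·R1: [0, 1/3, 17/6, -5/2, 11/6]
R3 ← R3 − (1/3)·R1: [0, -14/3, 1/3, 3, -5/3]
R4 ← R4 + (1/3)·R1: [0, -10/3, 5/3, 1, -1/3]
R5 ← R5 + (1/3)·R1: [0, -10/3, -10/3, 5, -10/3]
R3 ← R3 + (14)·R2: [0, 0, 40, -32, 24]
R4 ← R4 + (10)·R2: [0, 0, 30, -24, 18]
R5 ← R5 + (10)·R2: [0, 0, 25, -20, 15]
R4 ← R4 − (3/4)·R3: [0, 0, 0, 0, 0]
R5 ← R5 − (5/8)·R3: [0, 0, 0, 0, 0]
3 nonzero rows, so rank(P) = 3.
P has 5 columns; by rank–nullity, nullity = 5 − 3 = 2.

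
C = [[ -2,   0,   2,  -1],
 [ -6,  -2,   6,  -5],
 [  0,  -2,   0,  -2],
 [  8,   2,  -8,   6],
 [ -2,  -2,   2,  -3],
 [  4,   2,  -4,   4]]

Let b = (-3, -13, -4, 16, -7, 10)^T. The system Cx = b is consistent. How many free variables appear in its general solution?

2

Row reduce the augmented matrix [C | b].
R2 ← R2 − (3)·R1: [0, -2, 0, -2, -4]
R4 ← R4 + (4)·R1: [0, 2, 0, 2, 4]
R5 ← R5 − R1: [0, -2, 0, -2, -4]
R6 ← R6 + (2)·R1: [0, 2, 0, 2, 4]
R3 ← R3 − R2: [0, 0, 0, 0, 0]
R4 ← R4 + R2: [0, 0, 0, 0, 0]
R5 ← R5 − R2: [0, 0, 0, 0, 0]
R6 ← R6 + R2: [0, 0, 0, 0, 0]
The echelon form has 2 nonzero rows, and every pivot lies in the first 4 columns, so rank(C) = rank([C|b]) = 2.
The system is consistent.
Free variables = (unknowns) − (rank) = 4 − 2 = 2.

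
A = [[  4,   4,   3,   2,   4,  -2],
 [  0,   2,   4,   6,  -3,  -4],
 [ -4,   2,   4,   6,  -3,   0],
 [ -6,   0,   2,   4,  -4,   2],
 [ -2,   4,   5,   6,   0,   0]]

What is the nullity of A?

3

Row reduce to echelon form.
R3 ← R3 + R1: [0, 6, 7, 8, 1, -2]
R4 ← R4 + (3/2)·R1: [0, 6, 13/2, 7, 2, -1]
R5 ← R5 + (1/2)·R1: [0, 6, 13/2, 7, 2, -1]
R3 ← R3 − (3)·R2: [0, 0, -5, -10, 10, 10]
R4 ← R4 − (3)·R2: [0, 0, -11/2, -11, 11, 11]
R5 ← R5 − (3)·R2: [0, 0, -11/2, -11, 11, 11]
R4 ← R4 − (11/10)·R3: [0, 0, 0, 0, 0, 0]
R5 ← R5 − (11/10)·R3: [0, 0, 0, 0, 0, 0]
3 nonzero rows, so rank(A) = 3.
A has 6 columns; by rank–nullity, nullity = 6 − 3 = 3.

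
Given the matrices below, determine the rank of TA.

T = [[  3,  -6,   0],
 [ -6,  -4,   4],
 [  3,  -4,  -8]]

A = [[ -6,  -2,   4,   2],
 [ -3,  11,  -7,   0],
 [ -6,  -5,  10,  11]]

3

First compute TA:
[[  0, -72,  54,   6],
 [ 24, -52,  44,  32],
 [ 42, -10, -40, -82]]
Now row reduce the product.
Swap R1 ↔ R2
R3 ← R3 − (7/4)·R1: [0, 81, -117, -138]
R3 ← R3 + (9/8)·R2: [0, 0, -225/4, -525/4]
3 nonzero rows, so rank(TA) = 3.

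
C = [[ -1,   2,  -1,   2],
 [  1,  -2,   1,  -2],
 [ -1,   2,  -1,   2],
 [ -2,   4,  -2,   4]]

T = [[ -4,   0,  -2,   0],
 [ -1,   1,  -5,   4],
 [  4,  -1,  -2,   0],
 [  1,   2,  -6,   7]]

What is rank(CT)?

1

First compute CT:
[[  0,   7, -18,  22],
 [  0,  -7,  18, -22],
 [  0,   7, -18,  22],
 [  0,  14, -36,  44]]
Now row reduce the product.
R2 ← R2 + R1: [0, 0, 0, 0]
R3 ← R3 − R1: [0, 0, 0, 0]
R4 ← R4 − (2)·R1: [0, 0, 0, 0]
1 nonzero row, so rank(CT) = 1.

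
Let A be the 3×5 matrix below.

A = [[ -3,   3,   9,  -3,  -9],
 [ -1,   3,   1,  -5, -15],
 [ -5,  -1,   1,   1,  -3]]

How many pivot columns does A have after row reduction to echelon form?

3

Row reduce to echelon form.
R2 ← R2 − (1/3)·R1: [0, 2, -2, -4, -12]
R3 ← R3 − (5/3)·R1: [0, -6, -14, 6, 12]
R3 ← R3 + (3)·R2: [0, 0, -20, -6, -24]
Echelon form has 3 nonzero rows, so rank(A) = 3.
Each nonzero row contributes one pivot column: 3 pivot columns.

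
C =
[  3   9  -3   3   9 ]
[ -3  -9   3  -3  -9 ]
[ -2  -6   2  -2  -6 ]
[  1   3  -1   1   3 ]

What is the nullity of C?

4

Row reduce to echelon form.
R2 ← R2 + R1: [0, 0, 0, 0, 0]
R3 ← R3 + (2/3)·R1: [0, 0, 0, 0, 0]
R4 ← R4 − (1/3)·R1: [0, 0, 0, 0, 0]
1 nonzero row, so rank(C) = 1.
C has 5 columns; by rank–nullity, nullity = 5 − 1 = 4.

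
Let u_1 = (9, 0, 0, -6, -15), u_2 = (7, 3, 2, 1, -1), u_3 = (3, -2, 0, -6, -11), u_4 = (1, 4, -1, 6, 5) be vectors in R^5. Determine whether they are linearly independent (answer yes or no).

yes

Form the matrix with these vectors as rows and row reduce.
R2 ← R2 − (7/9)·R1: [0, 3, 2, 17/3, 32/3]
R3 ← R3 − (1/3)·R1: [0, -2, 0, -4, -6]
R4 ← R4 − (1/9)·R1: [0, 4, -1, 20/3, 20/3]
R3 ← R3 + (2/3)·R2: [0, 0, 4/3, -2/9, 10/9]
R4 ← R4 − (4/3)·R2: [0, 0, -11/3, -8/9, -68/9]
R4 ← R4 + (11/4)·R3: [0, 0, 0, -3/2, -9/2]
4 nonzero rows, so the 4 vectors span a space of dimension 4.
Since 4 = 4, the vectors are linearly independent.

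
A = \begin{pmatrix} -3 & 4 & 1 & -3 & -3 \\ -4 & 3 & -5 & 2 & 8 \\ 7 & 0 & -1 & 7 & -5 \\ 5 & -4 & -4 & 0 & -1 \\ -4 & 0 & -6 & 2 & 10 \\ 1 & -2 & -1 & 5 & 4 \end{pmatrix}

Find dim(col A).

5

Row reduce to echelon form.
R2 ← R2 − (4/3)·R1: [0, -7/3, -19/3, 6, 12]
R3 ← R3 + (7/3)·R1: [0, 28/3, 4/3, 0, -12]
R4 ← R4 + (5/3)·R1: [0, 8/3, -7/3, -5, -6]
R5 ← R5 − (4/3)·R1: [0, -16/3, -22/3, 6, 14]
R6 ← R6 + (1/3)·R1: [0, -2/3, -2/3, 4, 3]
R3 ← R3 + (4)·R2: [0, 0, -24, 24, 36]
R4 ← R4 + (8/7)·R2: [0, 0, -67/7, 13/7, 54/7]
R5 ← R5 − (16/7)·R2: [0, 0, 50/7, -54/7, -94/7]
R6 ← R6 − (2/7)·R2: [0, 0, 8/7, 16/7, -3/7]
R4 ← R4 − (67/168)·R3: [0, 0, 0, -54/7, -93/14]
R5 ← R5 + (25/84)·R3: [0, 0, 0, -4/7, -19/7]
R6 ← R6 + (1/21)·R3: [0, 0, 0, 24/7, 9/7]
R5 ← R5 − (2/27)·R4: [0, 0, 0, 0, -20/9]
R6 ← R6 + (4/9)·R4: [0, 0, 0, 0, -5/3]
R6 ← R6 − (3/4)·R5: [0, 0, 0, 0, 0]
Echelon form has 5 nonzero rows, so rank(A) = 5.
The column space has dimension equal to the rank: 5.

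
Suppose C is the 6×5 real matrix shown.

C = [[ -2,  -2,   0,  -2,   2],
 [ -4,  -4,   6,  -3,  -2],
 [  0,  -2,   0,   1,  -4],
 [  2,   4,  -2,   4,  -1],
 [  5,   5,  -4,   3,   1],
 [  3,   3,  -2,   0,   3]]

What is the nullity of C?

Row reduce to echelon form.
R2 ← R2 − (2)·R1: [0, 0, 6, 1, -6]
R4 ← R4 + R1: [0, 2, -2, 2, 1]
R5 ← R5 + (5/2)·R1: [0, 0, -4, -2, 6]
R6 ← R6 + (3/2)·R1: [0, 0, -2, -3, 6]
Swap R2 ↔ R3
R4 ← R4 + R2: [0, 0, -2, 3, -3]
R4 ← R4 + (1/3)·R3: [0, 0, 0, 10/3, -5]
R5 ← R5 + (2/3)·R3: [0, 0, 0, -4/3, 2]
R6 ← R6 + (1/3)·R3: [0, 0, 0, -8/3, 4]
R5 ← R5 + (2/5)·R4: [0, 0, 0, 0, 0]
R6 ← R6 + (4/5)·R4: [0, 0, 0, 0, 0]
4 nonzero rows, so rank(C) = 4.
C has 5 columns; by rank–nullity, nullity = 5 − 4 = 1.

1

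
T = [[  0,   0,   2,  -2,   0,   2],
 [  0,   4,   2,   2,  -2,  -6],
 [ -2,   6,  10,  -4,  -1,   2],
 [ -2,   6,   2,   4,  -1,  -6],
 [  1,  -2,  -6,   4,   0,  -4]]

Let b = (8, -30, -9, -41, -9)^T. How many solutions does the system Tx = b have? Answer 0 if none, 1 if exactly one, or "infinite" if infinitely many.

Row reduce the augmented matrix [T | b].
Swap R1 ↔ R3
R4 ← R4 − R1: [0, 0, -8, 8, 0, -8, -32]
R5 ← R5 + (1/2)·R1: [0, 1, -1, 2, -1/2, -3, -27/2]
R5 ← R5 − (1/4)·R2: [0, 0, -3/2, 3/2, 0, -3/2, -6]
R4 ← R4 + (4)·R3: [0, 0, 0, 0, 0, 0, 0]
R5 ← R5 + (3/4)·R3: [0, 0, 0, 0, 0, 0, 0]
The echelon form has 3 nonzero rows, and every pivot lies in the first 6 columns, so rank(T) = rank([T|b]) = 3.
The system is consistent.
rank = 3 < 6 unknowns, so there are infinitely many solutions.

infinite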